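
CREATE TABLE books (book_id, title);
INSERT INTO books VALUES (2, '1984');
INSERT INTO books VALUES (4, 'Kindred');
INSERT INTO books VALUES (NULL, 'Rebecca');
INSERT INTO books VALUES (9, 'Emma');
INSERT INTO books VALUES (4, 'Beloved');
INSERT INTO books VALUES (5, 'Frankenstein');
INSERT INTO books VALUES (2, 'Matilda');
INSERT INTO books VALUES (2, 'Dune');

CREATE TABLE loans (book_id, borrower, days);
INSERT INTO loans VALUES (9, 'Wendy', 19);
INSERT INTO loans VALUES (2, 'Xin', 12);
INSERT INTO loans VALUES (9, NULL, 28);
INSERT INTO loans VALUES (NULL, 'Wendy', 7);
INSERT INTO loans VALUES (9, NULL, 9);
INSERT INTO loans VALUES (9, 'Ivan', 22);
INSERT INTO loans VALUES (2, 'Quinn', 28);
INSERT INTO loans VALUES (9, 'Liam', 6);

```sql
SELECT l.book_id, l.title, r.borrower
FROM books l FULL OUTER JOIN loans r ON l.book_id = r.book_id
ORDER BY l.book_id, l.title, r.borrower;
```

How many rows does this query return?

16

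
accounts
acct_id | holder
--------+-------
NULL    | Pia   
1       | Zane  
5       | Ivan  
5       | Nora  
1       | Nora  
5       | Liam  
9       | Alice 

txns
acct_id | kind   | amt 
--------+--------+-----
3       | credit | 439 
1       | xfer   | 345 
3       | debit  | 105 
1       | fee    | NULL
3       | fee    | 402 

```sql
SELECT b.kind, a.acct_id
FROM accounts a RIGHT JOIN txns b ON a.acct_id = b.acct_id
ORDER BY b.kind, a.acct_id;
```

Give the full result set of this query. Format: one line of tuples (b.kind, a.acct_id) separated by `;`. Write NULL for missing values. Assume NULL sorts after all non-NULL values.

RIGHT JOIN keeps every row from `txns`; unmatched rows get NULL for `accounts`'s columns.
Matching on a.acct_id = b.acct_id. A NULL in a compared column never satisfies the condition.
- acct_id=NULL: no matching b row.
- acct_id=1: 2 matching b row(s), so 2 row(s) emitted.
- acct_id=5: no matching b row.
- acct_id=5: no matching b row.
- acct_id=1: 2 matching b row(s), so 2 row(s) emitted.
- acct_id=5: no matching b row.
- acct_id=9: no matching b row.
- plus 3 unmatched b row(s), each kept with NULL a columns.
After projecting and ordering:
b.kind | a.acct_id
credit | NULL
debit | NULL
fee | 1
fee | 1
fee | NULL
xfer | 1
xfer | 1

(credit, NULL); (debit, NULL); (fee, 1); (fee, 1); (fee, NULL); (xfer, 1); (xfer, 1)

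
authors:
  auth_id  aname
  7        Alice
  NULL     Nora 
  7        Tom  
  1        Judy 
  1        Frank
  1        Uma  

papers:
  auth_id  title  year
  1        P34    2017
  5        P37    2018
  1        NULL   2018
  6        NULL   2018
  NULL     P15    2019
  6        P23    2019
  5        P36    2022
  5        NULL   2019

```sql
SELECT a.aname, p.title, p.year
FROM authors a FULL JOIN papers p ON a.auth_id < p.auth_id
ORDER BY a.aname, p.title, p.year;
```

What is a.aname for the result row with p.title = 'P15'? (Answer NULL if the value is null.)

NULL

FULL OUTER JOIN keeps every row from both sides; unmatched rows get NULL for the other side's columns.
Matching on a.auth_id < p.auth_id. A NULL in a compared column never satisfies the condition.
Matched pairs: 15; unmatched a rows kept: 3; unmatched p rows kept: 3.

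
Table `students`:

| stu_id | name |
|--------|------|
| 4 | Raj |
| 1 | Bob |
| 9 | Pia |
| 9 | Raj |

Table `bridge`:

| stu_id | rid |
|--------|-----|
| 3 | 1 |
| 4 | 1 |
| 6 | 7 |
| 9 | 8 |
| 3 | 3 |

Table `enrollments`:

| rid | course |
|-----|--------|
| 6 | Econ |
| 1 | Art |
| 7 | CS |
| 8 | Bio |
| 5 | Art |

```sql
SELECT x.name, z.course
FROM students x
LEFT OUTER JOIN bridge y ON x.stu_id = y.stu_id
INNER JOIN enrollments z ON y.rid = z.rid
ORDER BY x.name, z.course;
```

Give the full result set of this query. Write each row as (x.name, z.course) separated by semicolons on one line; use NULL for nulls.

(Pia, Bio); (Raj, Art); (Raj, Bio)

Step 1 — x LEFT JOIN y on stu_id → 4 row(s).
Then INNER JOIN `enrollments z` on rid: keep only rows whose y.rid appears in z.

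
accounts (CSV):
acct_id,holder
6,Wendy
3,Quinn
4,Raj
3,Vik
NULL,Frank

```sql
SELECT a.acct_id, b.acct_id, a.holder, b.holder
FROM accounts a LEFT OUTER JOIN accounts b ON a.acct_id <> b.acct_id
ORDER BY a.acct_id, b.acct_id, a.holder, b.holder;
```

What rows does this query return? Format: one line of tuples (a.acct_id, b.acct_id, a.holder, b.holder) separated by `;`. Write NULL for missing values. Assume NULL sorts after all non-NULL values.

(3, 4, Quinn, Raj); (3, 4, Vik, Raj); (3, 6, Quinn, Wendy); (3, 6, Vik, Wendy); (4, 3, Raj, Quinn); (4, 3, Raj, Vik); (4, 6, Raj, Wendy); (6, 3, Wendy, Quinn); (6, 3, Wendy, Vik); (6, 4, Wendy, Raj); (NULL, NULL, Frank, NULL)

LEFT JOIN keeps every row from `accounts a`; unmatched rows get NULL for `accounts b`'s columns.
Matching on a.acct_id <> b.acct_id. A NULL in a compared column never satisfies the condition.
Matched pairs: 10; unmatched a rows kept: 1.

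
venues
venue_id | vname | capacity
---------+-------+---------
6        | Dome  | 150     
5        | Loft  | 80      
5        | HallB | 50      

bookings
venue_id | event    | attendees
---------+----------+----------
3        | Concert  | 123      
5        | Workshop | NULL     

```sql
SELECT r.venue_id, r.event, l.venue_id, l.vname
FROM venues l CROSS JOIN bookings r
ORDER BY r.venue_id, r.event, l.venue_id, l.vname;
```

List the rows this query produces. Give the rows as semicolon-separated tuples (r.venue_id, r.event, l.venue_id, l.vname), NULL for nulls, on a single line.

CROSS JOIN pairs every row of `venues` with every row of `bookings`: 3 × 2 = 6 rows.

(3, Concert, 5, HallB); (3, Concert, 5, Loft); (3, Concert, 6, Dome); (5, Workshop, 5, HallB); (5, Workshop, 5, Loft); (5, Workshop, 6, Dome)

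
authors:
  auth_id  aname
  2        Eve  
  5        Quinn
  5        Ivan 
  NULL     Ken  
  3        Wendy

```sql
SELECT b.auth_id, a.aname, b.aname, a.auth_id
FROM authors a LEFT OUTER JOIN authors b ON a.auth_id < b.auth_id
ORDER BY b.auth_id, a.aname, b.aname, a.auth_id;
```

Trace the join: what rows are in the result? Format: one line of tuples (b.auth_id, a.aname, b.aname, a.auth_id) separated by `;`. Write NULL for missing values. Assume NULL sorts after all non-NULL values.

(3, Eve, Wendy, 2); (5, Eve, Ivan, 2); (5, Eve, Quinn, 2); (5, Wendy, Ivan, 3); (5, Wendy, Quinn, 3); (NULL, Ivan, NULL, 5); (NULL, Ken, NULL, NULL); (NULL, Quinn, NULL, 5)

LEFT JOIN keeps every row from `authors a`; unmatched rows get NULL for `authors b`'s columns.
Matching on a.auth_id < b.auth_id. A NULL in a compared column never satisfies the condition.
- auth_id=2: 3 matching b row(s), so 3 row(s) emitted.
- auth_id=5: no b row matches, row kept with b columns NULL.
- auth_id=5: no b row matches, row kept with b columns NULL.
- auth_id=NULL: no b row matches, row kept with b columns NULL.
- auth_id=3: 2 matching b row(s), so 2 row(s) emitted.
After projecting and ordering:
b.auth_id | a.aname | b.aname | a.auth_id
3 | Eve | Wendy | 2
5 | Eve | Ivan | 2
5 | Eve | Quinn | 2
5 | Wendy | Ivan | 3
5 | Wendy | Quinn | 3
NULL | Ivan | NULL | 5
NULL | Ken | NULL | NULL
NULL | Quinn | NULL | 5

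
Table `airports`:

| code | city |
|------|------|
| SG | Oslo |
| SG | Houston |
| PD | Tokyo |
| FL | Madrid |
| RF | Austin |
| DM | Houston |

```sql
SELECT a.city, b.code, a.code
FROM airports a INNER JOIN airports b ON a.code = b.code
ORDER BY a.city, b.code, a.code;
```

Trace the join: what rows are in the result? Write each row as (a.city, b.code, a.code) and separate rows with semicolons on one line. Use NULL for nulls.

(Austin, RF, RF); (Houston, DM, DM); (Houston, SG, SG); (Houston, SG, SG); (Madrid, FL, FL); (Oslo, SG, SG); (Oslo, SG, SG); (Tokyo, PD, PD)

INNER JOIN keeps only pairs where the ON condition holds.
Matching on a.code = b.code.
Matched pairs: 8.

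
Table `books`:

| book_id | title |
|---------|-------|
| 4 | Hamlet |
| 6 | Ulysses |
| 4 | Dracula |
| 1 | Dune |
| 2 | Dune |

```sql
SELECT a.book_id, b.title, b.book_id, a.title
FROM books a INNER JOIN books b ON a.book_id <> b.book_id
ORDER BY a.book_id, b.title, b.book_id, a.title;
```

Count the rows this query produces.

18

INNER JOIN keeps only pairs where the ON condition holds.
Matching on a.book_id <> b.book_id.
- a (book_id=4) pairs with 3 row(s) of b.
- a (book_id=6) pairs with 4 row(s) of b.
- a (book_id=4) pairs with 3 row(s) of b.
- a (book_id=1) pairs with 4 row(s) of b.
- a (book_id=2) pairs with 4 row(s) of b.
Total: 18 rows.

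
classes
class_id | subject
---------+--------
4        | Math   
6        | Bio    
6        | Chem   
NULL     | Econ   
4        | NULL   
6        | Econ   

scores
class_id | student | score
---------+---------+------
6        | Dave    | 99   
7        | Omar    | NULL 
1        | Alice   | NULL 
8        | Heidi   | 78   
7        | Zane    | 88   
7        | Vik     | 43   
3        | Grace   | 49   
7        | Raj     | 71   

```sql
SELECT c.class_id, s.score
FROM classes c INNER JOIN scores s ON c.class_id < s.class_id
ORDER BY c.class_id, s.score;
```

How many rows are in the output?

27

INNER JOIN keeps only pairs where the ON condition holds.
Matching on c.class_id < s.class_id. A NULL in a compared column never satisfies the condition.
Matched pairs: 27.
Total: 27 rows.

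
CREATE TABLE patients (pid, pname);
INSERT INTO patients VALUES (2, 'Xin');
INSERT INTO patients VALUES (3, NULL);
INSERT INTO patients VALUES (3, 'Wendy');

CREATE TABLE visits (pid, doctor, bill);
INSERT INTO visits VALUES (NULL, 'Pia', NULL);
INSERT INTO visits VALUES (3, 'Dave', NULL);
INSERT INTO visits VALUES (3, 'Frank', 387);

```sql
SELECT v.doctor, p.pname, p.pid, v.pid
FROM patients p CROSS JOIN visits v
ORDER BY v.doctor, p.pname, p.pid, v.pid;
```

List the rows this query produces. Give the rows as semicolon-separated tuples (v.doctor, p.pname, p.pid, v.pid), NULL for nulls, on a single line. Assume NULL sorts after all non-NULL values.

(Dave, Wendy, 3, 3); (Dave, Xin, 2, 3); (Dave, NULL, 3, 3); (Frank, Wendy, 3, 3); (Frank, Xin, 2, 3); (Frank, NULL, 3, 3); (Pia, Wendy, 3, NULL); (Pia, Xin, 2, NULL); (Pia, NULL, 3, NULL)

CROSS JOIN pairs every row of `patients` with every row of `visits`: 3 × 3 = 9 rows.
After projecting and ordering:
v.doctor | p.pname | p.pid | v.pid
Dave | Wendy | 3 | 3
Dave | Xin | 2 | 3
Dave | NULL | 3 | 3
Frank | Wendy | 3 | 3
Frank | Xin | 2 | 3
Frank | NULL | 3 | 3
Pia | Wendy | 3 | NULL
Pia | Xin | 2 | NULL
Pia | NULL | 3 | NULL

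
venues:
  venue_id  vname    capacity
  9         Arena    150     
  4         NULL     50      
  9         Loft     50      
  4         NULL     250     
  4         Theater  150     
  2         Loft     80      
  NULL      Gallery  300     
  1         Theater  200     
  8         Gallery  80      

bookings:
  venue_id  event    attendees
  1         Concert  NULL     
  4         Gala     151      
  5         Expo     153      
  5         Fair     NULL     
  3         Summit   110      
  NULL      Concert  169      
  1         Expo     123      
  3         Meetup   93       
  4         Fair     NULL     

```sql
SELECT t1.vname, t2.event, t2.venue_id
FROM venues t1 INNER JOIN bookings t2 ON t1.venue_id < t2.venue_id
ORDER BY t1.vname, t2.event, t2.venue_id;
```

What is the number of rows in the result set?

INNER JOIN keeps only pairs where the ON condition holds.
Matching on t1.venue_id < t2.venue_id. A NULL in a compared column never satisfies the condition.
Matched pairs: 18.
Total: 18 rows.

18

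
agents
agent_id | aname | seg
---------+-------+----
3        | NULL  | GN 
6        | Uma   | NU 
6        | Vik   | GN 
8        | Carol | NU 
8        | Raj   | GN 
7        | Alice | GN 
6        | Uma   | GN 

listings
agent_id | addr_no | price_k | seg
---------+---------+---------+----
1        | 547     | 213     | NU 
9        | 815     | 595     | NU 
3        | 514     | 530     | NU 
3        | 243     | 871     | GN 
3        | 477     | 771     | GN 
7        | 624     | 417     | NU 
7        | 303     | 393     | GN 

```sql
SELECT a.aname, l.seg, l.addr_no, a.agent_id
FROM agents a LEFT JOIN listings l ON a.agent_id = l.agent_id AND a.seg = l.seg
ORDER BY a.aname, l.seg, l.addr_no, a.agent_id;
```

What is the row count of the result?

8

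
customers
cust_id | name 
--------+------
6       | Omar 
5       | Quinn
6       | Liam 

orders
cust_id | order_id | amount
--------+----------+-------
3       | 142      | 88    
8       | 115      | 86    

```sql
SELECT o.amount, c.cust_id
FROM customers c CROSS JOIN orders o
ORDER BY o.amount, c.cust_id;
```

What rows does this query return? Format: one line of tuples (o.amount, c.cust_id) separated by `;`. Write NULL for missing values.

(86, 5); (86, 6); (86, 6); (88, 5); (88, 6); (88, 6)

CROSS JOIN pairs every row of `customers` with every row of `orders`: 3 × 2 = 6 rows.
After projecting and ordering:
o.amount | c.cust_id
86 | 5
86 | 6
86 | 6
88 | 5
88 | 6
88 | 6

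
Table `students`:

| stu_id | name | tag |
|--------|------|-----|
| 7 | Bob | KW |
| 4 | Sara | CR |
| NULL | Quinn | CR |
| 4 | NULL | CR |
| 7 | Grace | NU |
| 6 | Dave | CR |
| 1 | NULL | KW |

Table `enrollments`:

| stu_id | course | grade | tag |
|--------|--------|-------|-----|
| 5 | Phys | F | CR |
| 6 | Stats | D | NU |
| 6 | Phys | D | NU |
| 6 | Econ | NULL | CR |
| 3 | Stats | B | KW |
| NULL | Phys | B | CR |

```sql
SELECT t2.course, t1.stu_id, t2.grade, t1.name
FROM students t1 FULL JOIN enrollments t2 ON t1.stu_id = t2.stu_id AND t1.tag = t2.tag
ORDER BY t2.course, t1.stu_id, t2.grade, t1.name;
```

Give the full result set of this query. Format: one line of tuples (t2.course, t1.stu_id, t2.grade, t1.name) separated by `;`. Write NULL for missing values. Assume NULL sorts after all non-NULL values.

FULL OUTER JOIN keeps every row from both sides; unmatched rows get NULL for the other side's columns.
Matching on t1.stu_id = t2.stu_id AND t1.tag = t2.tag. A NULL in a compared column never satisfies the condition.
- t1 row (stu_id=7, tag=KW): no match → kept, t2 columns NULL.
- t1 row (stu_id=4, tag=CR): no match → kept, t2 columns NULL.
- t1 row (stu_id=NULL, tag=CR): no match → kept, t2 columns NULL.
- t1 row (stu_id=4, tag=CR): no match → kept, t2 columns NULL.
- t1 row (stu_id=7, tag=NU): no match → kept, t2 columns NULL.
- t1 row (stu_id=6, tag=CR): matches 1 t2 row(s) → 1 output row(s).
- t1 row (stu_id=1, tag=KW): no match → kept, t2 columns NULL.
- 5 row(s) from t2 found no t1 partner → padded with NULL.

(Econ, 6, NULL, Dave); (Phys, NULL, B, NULL); (Phys, NULL, D, NULL); (Phys, NULL, F, NULL); (Stats, NULL, B, NULL); (Stats, NULL, D, NULL); (NULL, 1, NULL, NULL); (NULL, 4, NULL, Sara); (NULL, 4, NULL, NULL); (NULL, 7, NULL, Bob); (NULL, 7, NULL, Grace); (NULL, NULL, NULL, Quinn)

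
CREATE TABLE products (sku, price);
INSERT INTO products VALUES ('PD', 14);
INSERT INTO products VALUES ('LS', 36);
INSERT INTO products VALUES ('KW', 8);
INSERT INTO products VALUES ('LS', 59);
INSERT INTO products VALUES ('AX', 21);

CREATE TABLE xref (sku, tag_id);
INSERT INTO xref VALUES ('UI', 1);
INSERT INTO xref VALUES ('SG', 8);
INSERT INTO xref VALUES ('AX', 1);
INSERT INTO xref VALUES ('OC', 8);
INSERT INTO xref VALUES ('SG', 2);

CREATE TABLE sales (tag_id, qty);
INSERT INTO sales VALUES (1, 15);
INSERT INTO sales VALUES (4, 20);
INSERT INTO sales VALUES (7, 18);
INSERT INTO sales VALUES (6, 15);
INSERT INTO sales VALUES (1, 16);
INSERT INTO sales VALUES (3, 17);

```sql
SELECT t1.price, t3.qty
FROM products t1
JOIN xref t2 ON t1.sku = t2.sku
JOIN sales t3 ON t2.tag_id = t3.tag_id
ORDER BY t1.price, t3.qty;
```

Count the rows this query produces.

Step 1 — t1 INNER JOIN t2 on sku → 1 row(s).
Then INNER JOIN `sales t3` on tag_id: keep only rows whose t2.tag_id appears in t3.
Result: 2 row(s).

2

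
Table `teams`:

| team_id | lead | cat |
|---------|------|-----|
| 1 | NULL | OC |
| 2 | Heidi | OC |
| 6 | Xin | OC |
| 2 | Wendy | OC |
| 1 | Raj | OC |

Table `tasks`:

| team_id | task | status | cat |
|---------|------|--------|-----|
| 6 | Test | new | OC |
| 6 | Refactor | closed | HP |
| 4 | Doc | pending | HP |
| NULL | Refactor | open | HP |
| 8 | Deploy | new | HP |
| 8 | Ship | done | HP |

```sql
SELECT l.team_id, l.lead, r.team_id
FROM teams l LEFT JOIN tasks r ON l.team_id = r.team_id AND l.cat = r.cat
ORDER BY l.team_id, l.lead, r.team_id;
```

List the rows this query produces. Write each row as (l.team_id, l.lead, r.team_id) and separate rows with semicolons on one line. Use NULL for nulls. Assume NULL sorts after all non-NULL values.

LEFT JOIN keeps every row from `teams`; unmatched rows get NULL for `tasks`'s columns.
Matching on l.team_id = r.team_id AND l.cat = r.cat. A NULL in a compared column never satisfies the condition.
- team_id=1, cat=OC: no r row matches, row kept with r columns NULL.
- team_id=2, cat=OC: no r row matches, row kept with r columns NULL.
- team_id=6, cat=OC: 1 matching r row(s), so 1 row(s) emitted.
- team_id=2, cat=OC: no r row matches, row kept with r columns NULL.
- team_id=1, cat=OC: no r row matches, row kept with r columns NULL.
After projecting and ordering:
l.team_id | l.lead | r.team_id
1 | Raj | NULL
1 | NULL | NULL
2 | Heidi | NULL
2 | Wendy | NULL
6 | Xin | 6

(1, Raj, NULL); (1, NULL, NULL); (2, Heidi, NULL); (2, Wendy, NULL); (6, Xin, 6)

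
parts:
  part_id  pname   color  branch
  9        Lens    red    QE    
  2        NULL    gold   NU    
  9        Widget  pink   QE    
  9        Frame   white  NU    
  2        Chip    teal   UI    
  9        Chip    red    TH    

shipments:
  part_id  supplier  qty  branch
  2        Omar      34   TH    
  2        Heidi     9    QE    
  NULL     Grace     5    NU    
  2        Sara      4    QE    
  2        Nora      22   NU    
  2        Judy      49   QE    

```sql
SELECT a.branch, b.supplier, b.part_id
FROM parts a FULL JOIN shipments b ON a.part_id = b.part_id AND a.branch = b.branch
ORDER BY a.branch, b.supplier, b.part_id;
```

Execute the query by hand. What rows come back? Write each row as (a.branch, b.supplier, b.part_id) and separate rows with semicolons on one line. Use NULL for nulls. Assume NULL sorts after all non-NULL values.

FULL OUTER JOIN keeps every row from both sides; unmatched rows get NULL for the other side's columns.
Matching on a.part_id = b.part_id AND a.branch = b.branch. A NULL in a compared column never satisfies the condition.
Matched pairs: 1; unmatched a rows kept: 5; unmatched b rows kept: 5.

(NU, Nora, 2); (NU, NULL, NULL); (QE, NULL, NULL); (QE, NULL, NULL); (TH, NULL, NULL); (UI, NULL, NULL); (NULL, Grace, NULL); (NULL, Heidi, 2); (NULL, Judy, 2); (NULL, Omar, 2); (NULL, Sara, 2)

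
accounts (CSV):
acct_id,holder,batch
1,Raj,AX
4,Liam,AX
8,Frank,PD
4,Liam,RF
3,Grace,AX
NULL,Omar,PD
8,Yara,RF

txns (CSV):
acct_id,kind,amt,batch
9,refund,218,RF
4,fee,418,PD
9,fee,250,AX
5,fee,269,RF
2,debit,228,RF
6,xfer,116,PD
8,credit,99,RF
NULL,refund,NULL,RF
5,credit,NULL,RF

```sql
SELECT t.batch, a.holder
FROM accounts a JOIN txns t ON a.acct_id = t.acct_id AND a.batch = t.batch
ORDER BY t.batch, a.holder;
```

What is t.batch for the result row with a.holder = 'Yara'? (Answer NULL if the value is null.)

RF

INNER JOIN keeps only pairs where the ON condition holds.
Matching on a.acct_id = t.acct_id AND a.batch = t.batch. A NULL in a compared column never satisfies the condition.
- a row (acct_id=1, batch=AX): no match → dropped.
- a row (acct_id=4, batch=AX): no match → dropped.
- a row (acct_id=8, batch=PD): no match → dropped.
- a row (acct_id=4, batch=RF): no match → dropped.
- a row (acct_id=3, batch=AX): no match → dropped.
- a row (acct_id=NULL, batch=PD): no match → dropped.
- a row (acct_id=8, batch=RF): matches 1 t row(s) → 1 output row(s).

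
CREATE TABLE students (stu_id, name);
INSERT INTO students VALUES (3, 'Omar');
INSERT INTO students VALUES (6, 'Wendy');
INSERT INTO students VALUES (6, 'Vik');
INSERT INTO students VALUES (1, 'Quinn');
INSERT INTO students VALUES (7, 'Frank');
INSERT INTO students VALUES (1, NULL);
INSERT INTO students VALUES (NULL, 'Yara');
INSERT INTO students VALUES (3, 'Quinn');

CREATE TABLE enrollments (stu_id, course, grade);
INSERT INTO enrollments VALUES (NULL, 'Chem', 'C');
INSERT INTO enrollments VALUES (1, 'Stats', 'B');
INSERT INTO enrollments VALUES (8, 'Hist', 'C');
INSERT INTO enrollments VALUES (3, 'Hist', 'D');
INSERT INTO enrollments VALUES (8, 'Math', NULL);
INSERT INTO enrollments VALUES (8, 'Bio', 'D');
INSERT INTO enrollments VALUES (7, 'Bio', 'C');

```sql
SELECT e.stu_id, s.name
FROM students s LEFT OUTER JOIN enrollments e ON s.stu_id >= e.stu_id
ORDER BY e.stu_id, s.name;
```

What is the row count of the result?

14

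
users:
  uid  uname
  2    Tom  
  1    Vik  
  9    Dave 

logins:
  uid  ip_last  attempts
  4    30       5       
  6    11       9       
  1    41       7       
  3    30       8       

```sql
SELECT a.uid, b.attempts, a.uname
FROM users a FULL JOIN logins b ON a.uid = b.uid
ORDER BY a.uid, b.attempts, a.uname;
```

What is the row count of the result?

FULL OUTER JOIN keeps every row from both sides; unmatched rows get NULL for the other side's columns.
Matching on a.uid = b.uid.
- a[0] uid=2 → no match; kept with NULLs on the b side.
- a[1] uid=1 → 1 match(es) in b → 1 row(s).
- a[2] uid=9 → no match; kept with NULLs on the b side.
- 3 row(s) from b found no a partner → padded with NULL.
Total: 1 matched + 5 padded = 6 rows.

6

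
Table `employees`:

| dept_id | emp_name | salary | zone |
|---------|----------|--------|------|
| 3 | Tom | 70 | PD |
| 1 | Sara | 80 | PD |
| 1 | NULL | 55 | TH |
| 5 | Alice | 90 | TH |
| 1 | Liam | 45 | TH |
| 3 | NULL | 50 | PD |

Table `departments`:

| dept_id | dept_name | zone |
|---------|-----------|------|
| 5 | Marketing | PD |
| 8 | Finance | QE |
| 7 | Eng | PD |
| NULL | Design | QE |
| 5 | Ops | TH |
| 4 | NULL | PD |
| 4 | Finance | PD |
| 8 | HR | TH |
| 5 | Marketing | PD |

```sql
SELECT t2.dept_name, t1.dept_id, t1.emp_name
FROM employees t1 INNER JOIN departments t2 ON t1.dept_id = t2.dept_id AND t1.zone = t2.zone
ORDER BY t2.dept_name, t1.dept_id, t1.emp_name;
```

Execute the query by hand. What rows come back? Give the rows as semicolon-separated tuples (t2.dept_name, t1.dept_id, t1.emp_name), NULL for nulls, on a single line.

INNER JOIN keeps only pairs where the ON condition holds.
Matching on t1.dept_id = t2.dept_id AND t1.zone = t2.zone. A NULL in a compared column never satisfies the condition.
Matched pairs: 1.

(Ops, 5, Alice)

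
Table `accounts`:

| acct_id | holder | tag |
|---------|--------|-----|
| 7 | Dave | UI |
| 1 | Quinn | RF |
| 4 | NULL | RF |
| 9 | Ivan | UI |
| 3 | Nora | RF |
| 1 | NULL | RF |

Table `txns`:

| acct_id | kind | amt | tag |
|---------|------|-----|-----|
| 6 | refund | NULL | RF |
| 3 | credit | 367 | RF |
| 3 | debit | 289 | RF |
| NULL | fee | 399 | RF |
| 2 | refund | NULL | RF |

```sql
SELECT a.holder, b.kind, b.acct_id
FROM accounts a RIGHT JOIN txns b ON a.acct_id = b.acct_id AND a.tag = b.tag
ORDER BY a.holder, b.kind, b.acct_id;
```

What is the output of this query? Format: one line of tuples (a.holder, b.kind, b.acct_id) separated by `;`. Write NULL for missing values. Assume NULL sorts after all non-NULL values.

(Nora, credit, 3); (Nora, debit, 3); (NULL, fee, NULL); (NULL, refund, 2); (NULL, refund, 6)

RIGHT JOIN keeps every row from `txns`; unmatched rows get NULL for `accounts`'s columns.
Matching on a.acct_id = b.acct_id AND a.tag = b.tag. A NULL in a compared column never satisfies the condition.
Matched pairs: 2; unmatched b rows kept: 3.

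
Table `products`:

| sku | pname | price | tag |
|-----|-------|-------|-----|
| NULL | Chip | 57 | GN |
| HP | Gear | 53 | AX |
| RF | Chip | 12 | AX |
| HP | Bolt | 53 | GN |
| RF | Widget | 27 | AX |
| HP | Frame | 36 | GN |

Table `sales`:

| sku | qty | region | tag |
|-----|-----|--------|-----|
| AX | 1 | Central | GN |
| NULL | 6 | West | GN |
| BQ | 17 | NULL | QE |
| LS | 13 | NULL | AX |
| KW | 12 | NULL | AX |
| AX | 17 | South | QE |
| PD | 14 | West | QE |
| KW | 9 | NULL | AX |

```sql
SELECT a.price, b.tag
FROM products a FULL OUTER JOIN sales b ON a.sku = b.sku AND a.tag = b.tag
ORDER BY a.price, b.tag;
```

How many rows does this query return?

FULL OUTER JOIN keeps every row from both sides; unmatched rows get NULL for the other side's columns.
Matching on a.sku = b.sku AND a.tag = b.tag. A NULL in a compared column never satisfies the condition.
Matched pairs: 0; unmatched a rows kept: 6; unmatched b rows kept: 8.
Total: 0 matched + 14 padded = 14 rows.

14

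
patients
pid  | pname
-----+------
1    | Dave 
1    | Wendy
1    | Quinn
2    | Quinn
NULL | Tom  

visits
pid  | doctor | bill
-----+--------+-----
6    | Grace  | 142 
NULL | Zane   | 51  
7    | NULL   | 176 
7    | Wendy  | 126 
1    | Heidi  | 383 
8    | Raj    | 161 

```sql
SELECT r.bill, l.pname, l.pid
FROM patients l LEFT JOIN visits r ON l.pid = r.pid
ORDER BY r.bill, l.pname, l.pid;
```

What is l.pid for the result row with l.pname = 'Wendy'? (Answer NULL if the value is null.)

1

LEFT JOIN keeps every row from `patients`; unmatched rows get NULL for `visits`'s columns.
Matching on l.pid = r.pid. A NULL in a compared column never satisfies the condition.
- l row (pid=1): matches 1 r row(s) → 1 output row(s).
- l row (pid=1): matches 1 r row(s) → 1 output row(s).
- l row (pid=1): matches 1 r row(s) → 1 output row(s).
- l row (pid=2): no match → kept, r columns NULL.
- l row (pid=NULL): no match → kept, r columns NULL.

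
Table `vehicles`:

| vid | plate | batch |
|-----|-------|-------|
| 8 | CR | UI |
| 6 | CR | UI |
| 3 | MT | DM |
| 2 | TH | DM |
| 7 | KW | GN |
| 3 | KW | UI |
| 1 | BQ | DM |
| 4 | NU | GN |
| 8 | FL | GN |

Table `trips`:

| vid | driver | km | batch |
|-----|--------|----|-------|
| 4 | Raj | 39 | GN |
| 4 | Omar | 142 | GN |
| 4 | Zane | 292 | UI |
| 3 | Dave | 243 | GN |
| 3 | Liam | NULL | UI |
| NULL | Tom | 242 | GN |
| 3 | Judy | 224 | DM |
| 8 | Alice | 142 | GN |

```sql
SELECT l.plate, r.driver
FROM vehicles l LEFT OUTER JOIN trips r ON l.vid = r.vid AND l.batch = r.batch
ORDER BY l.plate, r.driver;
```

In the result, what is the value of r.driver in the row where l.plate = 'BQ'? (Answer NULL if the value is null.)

NULL

LEFT JOIN keeps every row from `vehicles`; unmatched rows get NULL for `trips`'s columns.
Matching on l.vid = r.vid AND l.batch = r.batch. A NULL in a compared column never satisfies the condition.
- l row (vid=8, batch=UI): no match → kept, r columns NULL.
- l row (vid=6, batch=UI): no match → kept, r columns NULL.
- l row (vid=3, batch=DM): matches 1 r row(s) → 1 output row(s).
- l row (vid=2, batch=DM): no match → kept, r columns NULL.
- l row (vid=7, batch=GN): no match → kept, r columns NULL.
- l row (vid=3, batch=UI): matches 1 r row(s) → 1 output row(s).
- l row (vid=1, batch=DM): no match → kept, r columns NULL.
- l row (vid=4, batch=GN): matches 2 r row(s) → 2 output row(s).
- l row (vid=8, batch=GN): matches 1 r row(s) → 1 output row(s).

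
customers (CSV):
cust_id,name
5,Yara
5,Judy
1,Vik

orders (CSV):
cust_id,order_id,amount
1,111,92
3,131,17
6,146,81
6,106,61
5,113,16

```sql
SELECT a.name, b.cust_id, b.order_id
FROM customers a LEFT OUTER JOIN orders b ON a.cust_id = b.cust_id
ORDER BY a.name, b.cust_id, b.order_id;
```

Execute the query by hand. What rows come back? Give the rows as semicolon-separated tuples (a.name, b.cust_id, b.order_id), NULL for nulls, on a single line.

(Judy, 5, 113); (Vik, 1, 111); (Yara, 5, 113)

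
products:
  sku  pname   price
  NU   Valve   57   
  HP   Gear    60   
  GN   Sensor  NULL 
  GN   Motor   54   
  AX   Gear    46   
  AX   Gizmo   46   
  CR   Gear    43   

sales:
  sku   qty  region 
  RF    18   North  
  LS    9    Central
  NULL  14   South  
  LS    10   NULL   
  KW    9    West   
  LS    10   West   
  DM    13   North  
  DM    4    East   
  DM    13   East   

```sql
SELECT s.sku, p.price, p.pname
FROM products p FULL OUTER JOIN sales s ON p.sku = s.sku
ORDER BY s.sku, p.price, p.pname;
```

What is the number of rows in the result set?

16

FULL OUTER JOIN keeps every row from both sides; unmatched rows get NULL for the other side's columns.
Matching on p.sku = s.sku. A NULL in a compared column never satisfies the condition.
- sku=NU: no s row matches, row kept with s columns NULL.
- sku=HP: no s row matches, row kept with s columns NULL.
- sku=GN: no s row matches, row kept with s columns NULL.
- sku=GN: no s row matches, row kept with s columns NULL.
- sku=AX: no s row matches, row kept with s columns NULL.
- sku=AX: no s row matches, row kept with s columns NULL.
- sku=CR: no s row matches, row kept with s columns NULL.
- 9 s row(s) had no p match → kept, p columns NULL.
Total: 0 matched + 16 padded = 16 rows.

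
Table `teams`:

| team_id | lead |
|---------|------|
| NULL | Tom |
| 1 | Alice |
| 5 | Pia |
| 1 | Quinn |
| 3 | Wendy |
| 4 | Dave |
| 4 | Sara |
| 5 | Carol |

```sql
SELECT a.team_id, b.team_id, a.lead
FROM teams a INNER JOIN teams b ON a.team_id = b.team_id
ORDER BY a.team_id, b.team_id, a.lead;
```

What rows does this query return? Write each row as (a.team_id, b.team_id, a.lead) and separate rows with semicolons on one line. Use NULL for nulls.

INNER JOIN keeps only pairs where the ON condition holds.
Matching on a.team_id = b.team_id. A NULL in a compared column never satisfies the condition.
Matched pairs: 13.

(1, 1, Alice); (1, 1, Alice); (1, 1, Quinn); (1, 1, Quinn); (3, 3, Wendy); (4, 4, Dave); (4, 4, Dave); (4, 4, Sara); (4, 4, Sara); (5, 5, Carol); (5, 5, Carol); (5, 5, Pia); (5, 5, Pia)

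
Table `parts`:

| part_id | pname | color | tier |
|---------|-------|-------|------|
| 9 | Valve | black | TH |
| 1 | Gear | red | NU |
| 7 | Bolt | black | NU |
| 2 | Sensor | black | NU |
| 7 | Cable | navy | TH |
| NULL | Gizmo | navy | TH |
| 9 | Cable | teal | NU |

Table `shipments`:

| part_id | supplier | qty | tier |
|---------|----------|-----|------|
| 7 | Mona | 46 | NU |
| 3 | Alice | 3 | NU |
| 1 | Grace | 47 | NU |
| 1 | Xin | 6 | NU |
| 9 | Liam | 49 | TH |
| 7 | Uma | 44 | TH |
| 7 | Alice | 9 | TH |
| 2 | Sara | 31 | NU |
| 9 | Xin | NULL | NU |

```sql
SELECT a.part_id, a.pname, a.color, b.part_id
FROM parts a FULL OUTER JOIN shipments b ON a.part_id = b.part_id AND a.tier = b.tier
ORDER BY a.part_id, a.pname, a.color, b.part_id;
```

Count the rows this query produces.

FULL OUTER JOIN keeps every row from both sides; unmatched rows get NULL for the other side's columns.
Matching on a.part_id = b.part_id AND a.tier = b.tier. A NULL in a compared column never satisfies the condition.
Matched pairs: 8; unmatched a rows kept: 1; unmatched b rows kept: 1.
Total: 8 matched + 2 padded = 10 rows.

10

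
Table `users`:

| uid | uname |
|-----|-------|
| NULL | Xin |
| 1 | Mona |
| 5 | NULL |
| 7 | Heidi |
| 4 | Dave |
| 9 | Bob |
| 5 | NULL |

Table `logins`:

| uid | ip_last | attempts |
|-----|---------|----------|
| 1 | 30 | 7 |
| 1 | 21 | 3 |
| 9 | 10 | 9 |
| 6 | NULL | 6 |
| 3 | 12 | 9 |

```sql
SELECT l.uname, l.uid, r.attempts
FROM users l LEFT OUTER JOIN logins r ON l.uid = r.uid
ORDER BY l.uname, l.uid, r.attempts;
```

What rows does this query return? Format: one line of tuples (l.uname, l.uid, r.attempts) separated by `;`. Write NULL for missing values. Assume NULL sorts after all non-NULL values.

(Bob, 9, 9); (Dave, 4, NULL); (Heidi, 7, NULL); (Mona, 1, 3); (Mona, 1, 7); (Xin, NULL, NULL); (NULL, 5, NULL); (NULL, 5, NULL)

LEFT JOIN keeps every row from `users`; unmatched rows get NULL for `logins`'s columns.
Matching on l.uid = r.uid. A NULL in a compared column never satisfies the condition.
Matched pairs: 3; unmatched l rows kept: 5.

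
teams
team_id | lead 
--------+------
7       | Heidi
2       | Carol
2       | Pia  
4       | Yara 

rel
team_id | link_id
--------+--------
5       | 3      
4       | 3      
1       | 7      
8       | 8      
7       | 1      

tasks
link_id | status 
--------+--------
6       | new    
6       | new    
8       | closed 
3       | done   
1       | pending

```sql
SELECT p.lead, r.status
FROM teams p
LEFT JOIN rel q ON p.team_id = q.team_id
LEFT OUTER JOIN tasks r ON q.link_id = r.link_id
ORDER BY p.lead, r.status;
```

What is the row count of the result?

4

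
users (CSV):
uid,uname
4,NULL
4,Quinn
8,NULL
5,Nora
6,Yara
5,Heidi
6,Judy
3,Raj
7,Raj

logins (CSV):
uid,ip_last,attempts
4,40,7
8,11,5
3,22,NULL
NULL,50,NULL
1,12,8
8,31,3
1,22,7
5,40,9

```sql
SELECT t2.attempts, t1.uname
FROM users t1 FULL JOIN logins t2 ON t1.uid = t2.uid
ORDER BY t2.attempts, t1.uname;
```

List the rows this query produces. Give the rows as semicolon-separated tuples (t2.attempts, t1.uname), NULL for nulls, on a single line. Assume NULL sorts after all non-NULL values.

(3, NULL); (5, NULL); (7, Quinn); (7, NULL); (7, NULL); (8, NULL); (9, Heidi); (9, Nora); (NULL, Judy); (NULL, Raj); (NULL, Raj); (NULL, Yara); (NULL, NULL)

FULL OUTER JOIN keeps every row from both sides; unmatched rows get NULL for the other side's columns.
Matching on t1.uid = t2.uid. A NULL in a compared column never satisfies the condition.
Matched pairs: 7; unmatched t1 rows kept: 3; unmatched t2 rows kept: 3.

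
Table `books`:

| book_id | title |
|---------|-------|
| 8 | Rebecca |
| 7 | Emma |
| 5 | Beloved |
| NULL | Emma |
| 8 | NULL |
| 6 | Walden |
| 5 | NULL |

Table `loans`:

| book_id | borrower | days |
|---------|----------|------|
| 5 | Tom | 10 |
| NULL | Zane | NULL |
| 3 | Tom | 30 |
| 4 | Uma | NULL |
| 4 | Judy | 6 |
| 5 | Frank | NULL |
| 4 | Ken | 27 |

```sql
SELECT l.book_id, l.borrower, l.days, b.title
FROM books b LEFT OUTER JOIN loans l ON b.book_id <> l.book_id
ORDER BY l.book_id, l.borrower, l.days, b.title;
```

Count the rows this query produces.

33

LEFT JOIN keeps every row from `books`; unmatched rows get NULL for `loans`'s columns.
Matching on b.book_id <> l.book_id. A NULL in a compared column never satisfies the condition.
- b (book_id=8) pairs with 6 row(s) of l.
- b (book_id=7) pairs with 6 row(s) of l.
- b (book_id=5) pairs with 4 row(s) of l.
- b (book_id=NULL) has no partner → padded with NULL.
- b (book_id=8) pairs with 6 row(s) of l.
- b (book_id=6) pairs with 6 row(s) of l.
- b (book_id=5) pairs with 4 row(s) of l.
Total: 32 matched + 1 padded = 33 rows.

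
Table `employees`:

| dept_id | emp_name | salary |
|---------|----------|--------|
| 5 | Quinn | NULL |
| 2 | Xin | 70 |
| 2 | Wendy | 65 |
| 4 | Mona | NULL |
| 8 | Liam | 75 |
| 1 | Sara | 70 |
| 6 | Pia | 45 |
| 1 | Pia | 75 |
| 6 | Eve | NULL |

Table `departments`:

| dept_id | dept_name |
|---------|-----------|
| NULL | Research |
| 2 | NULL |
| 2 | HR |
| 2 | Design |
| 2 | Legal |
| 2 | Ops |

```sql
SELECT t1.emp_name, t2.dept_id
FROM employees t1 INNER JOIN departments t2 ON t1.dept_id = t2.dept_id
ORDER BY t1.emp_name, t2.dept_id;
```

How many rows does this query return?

10

INNER JOIN keeps only pairs where the ON condition holds.
Matching on t1.dept_id = t2.dept_id. A NULL in a compared column never satisfies the condition.
- dept_id=5: no matching t2 row, dropped.
- dept_id=2: 5 matching t2 row(s), so 5 row(s) emitted.
- dept_id=2: 5 matching t2 row(s), so 5 row(s) emitted.
- dept_id=4: no matching t2 row, dropped.
- dept_id=8: no matching t2 row, dropped.
- dept_id=1: no matching t2 row, dropped.
- dept_id=6: no matching t2 row, dropped.
- dept_id=1: no matching t2 row, dropped.
- dept_id=6: no matching t2 row, dropped.
Total: 10 rows.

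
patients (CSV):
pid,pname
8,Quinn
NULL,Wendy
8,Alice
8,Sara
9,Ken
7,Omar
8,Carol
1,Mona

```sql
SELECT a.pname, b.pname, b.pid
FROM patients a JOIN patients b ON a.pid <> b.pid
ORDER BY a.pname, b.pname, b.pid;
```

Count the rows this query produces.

30

INNER JOIN keeps only pairs where the ON condition holds.
Matching on a.pid <> b.pid. A NULL in a compared column never satisfies the condition.
- a row (pid=8): matches 3 b row(s) → 3 output row(s).
- a row (pid=NULL): no match → dropped.
- a row (pid=8): matches 3 b row(s) → 3 output row(s).
- a row (pid=8): matches 3 b row(s) → 3 output row(s).
- a row (pid=9): matches 6 b row(s) → 6 output row(s).
- a row (pid=7): matches 6 b row(s) → 6 output row(s).
- a row (pid=8): matches 3 b row(s) → 3 output row(s).
- a row (pid=1): matches 6 b row(s) → 6 output row(s).
Total: 30 rows.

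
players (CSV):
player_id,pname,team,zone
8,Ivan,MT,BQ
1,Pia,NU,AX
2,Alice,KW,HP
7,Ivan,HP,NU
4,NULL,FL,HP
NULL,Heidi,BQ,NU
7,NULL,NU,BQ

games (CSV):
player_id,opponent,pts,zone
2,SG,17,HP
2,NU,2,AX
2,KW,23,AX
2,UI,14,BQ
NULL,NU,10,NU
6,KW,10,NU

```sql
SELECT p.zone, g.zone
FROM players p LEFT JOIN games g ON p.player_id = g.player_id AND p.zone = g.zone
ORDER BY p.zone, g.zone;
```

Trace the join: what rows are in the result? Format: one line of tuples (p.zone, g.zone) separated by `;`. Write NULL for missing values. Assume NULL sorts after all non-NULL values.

(AX, NULL); (BQ, NULL); (BQ, NULL); (HP, HP); (HP, NULL); (NU, NULL); (NU, NULL)

LEFT JOIN keeps every row from `players`; unmatched rows get NULL for `games`'s columns.
Matching on p.player_id = g.player_id AND p.zone = g.zone. A NULL in a compared column never satisfies the condition.
Matched pairs: 1; unmatched p rows kept: 6.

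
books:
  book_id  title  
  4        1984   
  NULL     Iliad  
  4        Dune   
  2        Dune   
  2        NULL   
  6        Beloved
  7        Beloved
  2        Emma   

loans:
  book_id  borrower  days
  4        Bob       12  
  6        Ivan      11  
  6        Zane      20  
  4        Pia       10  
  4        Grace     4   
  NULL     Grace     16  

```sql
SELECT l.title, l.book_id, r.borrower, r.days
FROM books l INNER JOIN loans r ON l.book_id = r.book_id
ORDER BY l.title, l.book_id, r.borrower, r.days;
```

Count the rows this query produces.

8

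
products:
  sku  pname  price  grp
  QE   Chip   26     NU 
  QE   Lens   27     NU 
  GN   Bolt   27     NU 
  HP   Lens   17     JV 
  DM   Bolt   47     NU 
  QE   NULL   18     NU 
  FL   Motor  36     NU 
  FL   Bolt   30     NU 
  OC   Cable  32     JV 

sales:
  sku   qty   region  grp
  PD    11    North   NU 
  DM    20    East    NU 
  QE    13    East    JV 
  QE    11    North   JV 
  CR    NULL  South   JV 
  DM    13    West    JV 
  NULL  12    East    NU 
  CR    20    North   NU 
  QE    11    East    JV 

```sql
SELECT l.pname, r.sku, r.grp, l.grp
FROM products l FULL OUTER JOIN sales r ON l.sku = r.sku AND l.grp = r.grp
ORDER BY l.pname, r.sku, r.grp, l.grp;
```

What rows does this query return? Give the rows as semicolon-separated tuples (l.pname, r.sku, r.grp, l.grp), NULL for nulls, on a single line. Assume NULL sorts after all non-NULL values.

(Bolt, DM, NU, NU); (Bolt, NULL, NULL, NU); (Bolt, NULL, NULL, NU); (Cable, NULL, NULL, JV); (Chip, NULL, NULL, NU); (Lens, NULL, NULL, JV); (Lens, NULL, NULL, NU); (Motor, NULL, NULL, NU); (NULL, CR, JV, NULL); (NULL, CR, NU, NULL); (NULL, DM, JV, NULL); (NULL, PD, NU, NULL); (NULL, QE, JV, NULL); (NULL, QE, JV, NULL); (NULL, QE, JV, NULL); (NULL, NULL, NU, NULL); (NULL, NULL, NULL, NU)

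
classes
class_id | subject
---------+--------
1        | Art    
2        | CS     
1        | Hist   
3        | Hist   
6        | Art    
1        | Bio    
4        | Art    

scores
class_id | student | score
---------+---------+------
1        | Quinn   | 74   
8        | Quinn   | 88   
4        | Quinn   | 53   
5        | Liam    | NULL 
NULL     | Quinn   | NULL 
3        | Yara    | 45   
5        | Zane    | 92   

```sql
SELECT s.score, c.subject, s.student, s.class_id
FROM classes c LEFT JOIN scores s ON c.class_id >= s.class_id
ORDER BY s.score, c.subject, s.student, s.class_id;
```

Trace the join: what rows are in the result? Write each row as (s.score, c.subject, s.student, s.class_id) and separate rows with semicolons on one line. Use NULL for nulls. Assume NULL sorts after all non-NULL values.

LEFT JOIN keeps every row from `classes`; unmatched rows get NULL for `scores`'s columns.
Matching on c.class_id >= s.class_id. A NULL in a compared column never satisfies the condition.
Matched pairs: 14; unmatched c rows kept: 0.

(45, Art, Yara, 3); (45, Art, Yara, 3); (45, Hist, Yara, 3); (53, Art, Quinn, 4); (53, Art, Quinn, 4); (74, Art, Quinn, 1); (74, Art, Quinn, 1); (74, Art, Quinn, 1); (74, Bio, Quinn, 1); (74, CS, Quinn, 1); (74, Hist, Quinn, 1); (74, Hist, Quinn, 1); (92, Art, Zane, 5); (NULL, Art, Liam, 5)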